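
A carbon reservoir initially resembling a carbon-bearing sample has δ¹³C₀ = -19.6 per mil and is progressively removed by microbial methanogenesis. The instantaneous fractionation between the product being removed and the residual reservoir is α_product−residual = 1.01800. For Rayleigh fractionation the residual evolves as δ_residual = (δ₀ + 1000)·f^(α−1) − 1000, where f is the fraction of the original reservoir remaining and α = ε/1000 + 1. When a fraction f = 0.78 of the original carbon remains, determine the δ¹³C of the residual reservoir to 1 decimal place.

Rayleigh residual: δ_res = (δ₀ + 1000)·f^(α−1) − 1000
α − 1 = 0.01800
f^(α−1) = 0.78^(0.01800) = 0.995538
δ_res = (-19.6 + 1000) × 0.995538 − 1000 = 976.025 − 1000 = -23.97 per mil

-24.0 per mil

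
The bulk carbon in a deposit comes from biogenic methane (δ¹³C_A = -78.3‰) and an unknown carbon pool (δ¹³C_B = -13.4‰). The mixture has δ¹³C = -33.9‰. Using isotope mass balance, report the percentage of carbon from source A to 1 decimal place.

31.6%

δ_mix = f_A·δ_A + (1 − f_A)·δ_B  ⇒  f_A = (δ_mix − δ_B)/(δ_A − δ_B)
f_A = (-33.9 − (-13.4)) / (-78.3 − (-13.4))
f_A = -20.5 / -64.9 = 0.3159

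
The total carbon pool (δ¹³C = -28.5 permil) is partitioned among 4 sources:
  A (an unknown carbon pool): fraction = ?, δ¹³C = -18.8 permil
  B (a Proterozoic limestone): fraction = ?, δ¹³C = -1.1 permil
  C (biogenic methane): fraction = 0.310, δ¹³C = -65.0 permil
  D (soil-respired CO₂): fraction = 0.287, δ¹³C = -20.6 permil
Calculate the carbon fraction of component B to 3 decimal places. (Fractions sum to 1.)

Let f_B and f_A be the unknown fractions; fractions sum to 1 so f_B + f_A = 0.403.
Mass balance: Σ fᵢ·δᵢ = δ_bulk ⇒ f_B·(-1.1) + f_A·(-18.8) = -28.5 − (-26.062) = -2.438
Substitute f_A = 0.403 − f_B:
f_B·(-1.1 − -18.8) = -2.438 − 0.403×(-18.8) = 5.139
f_B = 5.139 / 17.7 = 0.2903

0.290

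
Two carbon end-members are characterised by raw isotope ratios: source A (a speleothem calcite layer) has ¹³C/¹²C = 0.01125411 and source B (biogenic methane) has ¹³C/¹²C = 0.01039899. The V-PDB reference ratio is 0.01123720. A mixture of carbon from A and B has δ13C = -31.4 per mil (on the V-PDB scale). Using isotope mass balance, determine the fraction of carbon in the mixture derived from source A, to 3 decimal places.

0.568

δ_A = (0.01125411/0.01123720 − 1)×1000 = (1.001505 − 1)×1000 = 1.505 per mil
δ_B = (0.01039899/0.01123720 − 1)×1000 = (0.925408 − 1)×1000 = -74.592 per mil
f_A = (δ_mix − δ_B)/(δ_A − δ_B) = (-31.4 − (-74.592))/(1.505 − (-74.592))
f_A = 43.192 / 76.097 = 0.5676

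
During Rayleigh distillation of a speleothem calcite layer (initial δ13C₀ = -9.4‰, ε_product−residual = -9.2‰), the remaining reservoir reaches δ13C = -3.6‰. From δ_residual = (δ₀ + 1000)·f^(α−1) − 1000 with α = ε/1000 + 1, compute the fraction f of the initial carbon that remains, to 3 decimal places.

α − 1 = ε/1000 = -0.0092
(δ_res + 1000)/(δ₀ + 1000) = (-3.6 + 1000)/(-9.4 + 1000) = 996.4/990.6 = 1.005855
f = 1.005855^(1/-0.0092) = exp(ln(1.005855)/-0.0092) = exp(0.00584/-0.0092)
f = exp(-0.6346) = 0.5302

0.530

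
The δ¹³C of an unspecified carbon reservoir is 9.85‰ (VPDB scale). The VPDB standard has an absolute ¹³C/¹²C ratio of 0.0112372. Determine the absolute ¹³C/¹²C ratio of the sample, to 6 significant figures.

0.0113479

R_sample = R_standard × (δ¹³C/1000 + 1)
R_sample = 0.0112372 × (9.85/1000 + 1) = 0.0112372 × 1.009850
R_sample = 0.0113479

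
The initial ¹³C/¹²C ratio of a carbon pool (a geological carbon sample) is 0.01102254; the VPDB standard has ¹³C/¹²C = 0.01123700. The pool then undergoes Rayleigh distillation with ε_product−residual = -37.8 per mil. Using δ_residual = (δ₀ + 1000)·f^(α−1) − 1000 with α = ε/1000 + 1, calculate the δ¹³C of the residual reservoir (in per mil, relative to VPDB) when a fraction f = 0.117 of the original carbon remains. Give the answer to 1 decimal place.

63.8 per mil

δ₀ = (0.01102254/0.01123700 − 1)×1000 = (0.980915 − 1)×1000 = -19.085 per mil
α − 1 = ε/1000 = -0.0378
f^(α−1) = 0.117^(-0.0378) = 1.084483
δ_res = (-19.085 + 1000) × 1.084483 − 1000 = 1063.785 − 1000 = 63.79 per mil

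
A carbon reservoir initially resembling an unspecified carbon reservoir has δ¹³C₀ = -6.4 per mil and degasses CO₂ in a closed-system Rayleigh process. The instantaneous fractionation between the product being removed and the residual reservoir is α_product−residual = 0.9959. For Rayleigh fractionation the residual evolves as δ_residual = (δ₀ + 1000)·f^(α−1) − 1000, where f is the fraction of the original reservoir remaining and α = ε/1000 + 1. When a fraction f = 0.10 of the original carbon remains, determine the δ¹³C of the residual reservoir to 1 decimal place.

3.0 per mil

Rayleigh residual: δ_res = (δ₀ + 1000)·f^(α−1) − 1000
α − 1 = -0.00410
f^(α−1) = 0.10^(-0.00410) = 1.009485
δ_res = (-6.4 + 1000) × 1.009485 − 1000 = 1003.025 − 1000 = 3.02 per mil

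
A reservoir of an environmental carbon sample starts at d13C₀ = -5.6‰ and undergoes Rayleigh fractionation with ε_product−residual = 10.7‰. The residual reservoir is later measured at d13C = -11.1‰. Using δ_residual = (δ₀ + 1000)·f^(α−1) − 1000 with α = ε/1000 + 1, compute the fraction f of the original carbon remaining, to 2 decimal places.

0.60

α − 1 = ε/1000 = 0.0107
(δ_res + 1000)/(δ₀ + 1000) = (-11.1 + 1000)/(-5.6 + 1000) = 988.9/994.4 = 0.994469
f = 0.994469^(1/0.0107) = exp(ln(0.994469)/0.0107) = exp(-0.00555/0.0107)
f = exp(-0.5183) = 0.5955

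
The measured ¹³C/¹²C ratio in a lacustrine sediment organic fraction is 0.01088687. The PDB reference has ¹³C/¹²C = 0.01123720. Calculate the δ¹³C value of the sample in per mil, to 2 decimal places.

-31.18 per mil

δ¹³C = (R_sample / R_standard − 1) × 1000
R_sample / R_standard = 0.01088687 / 0.01123720 = 0.968824
δ¹³C = (0.968824 − 1) × 1000 = -31.176 per mil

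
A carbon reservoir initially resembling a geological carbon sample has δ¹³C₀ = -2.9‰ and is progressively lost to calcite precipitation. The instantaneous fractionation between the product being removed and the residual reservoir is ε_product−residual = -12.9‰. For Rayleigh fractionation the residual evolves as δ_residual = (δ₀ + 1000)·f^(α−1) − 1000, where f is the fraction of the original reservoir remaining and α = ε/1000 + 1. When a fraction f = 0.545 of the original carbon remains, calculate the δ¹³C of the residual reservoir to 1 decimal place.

Rayleigh residual: δ_res = (δ₀ + 1000)·f^(α−1) − 1000
α = ε/1000 + 1 = 0.98710, so α − 1 = -0.01290
f^(α−1) = 0.545^(-0.01290) = 1.007861
δ_res = (-2.9 + 1000) × 1.007861 − 1000 = 1004.938 − 1000 = 4.94‰

4.9‰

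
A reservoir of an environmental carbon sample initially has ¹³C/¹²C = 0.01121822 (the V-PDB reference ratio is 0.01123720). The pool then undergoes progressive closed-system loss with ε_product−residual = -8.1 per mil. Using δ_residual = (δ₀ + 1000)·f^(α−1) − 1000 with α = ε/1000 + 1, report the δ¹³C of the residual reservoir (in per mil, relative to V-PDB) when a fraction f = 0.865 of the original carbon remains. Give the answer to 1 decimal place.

δ₀ = (0.01121822/0.01123720 − 1)×1000 = (0.998311 − 1)×1000 = -1.689 per mil
α − 1 = ε/1000 = -0.0081
f^(α−1) = 0.865^(-0.0081) = 1.001175
δ_res = (-1.689 + 1000) × 1.001175 − 1000 = 999.484 − 1000 = -0.52 per mil

-0.5 per mil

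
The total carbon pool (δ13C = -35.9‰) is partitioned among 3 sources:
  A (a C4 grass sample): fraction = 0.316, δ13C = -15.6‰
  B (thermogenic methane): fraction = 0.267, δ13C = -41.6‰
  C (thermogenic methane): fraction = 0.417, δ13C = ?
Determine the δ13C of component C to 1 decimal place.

Isotope mass balance: δ_bulk = Σ fᵢ·δᵢ.
-35.9 = 0.316×(-15.6) + 0.267×(-41.6) + 0.417×δ_C
0.417·δ_C = -35.9 − (-16.037) = -19.863
δ_C = -19.863 / 0.417 = -47.63‰

-47.6‰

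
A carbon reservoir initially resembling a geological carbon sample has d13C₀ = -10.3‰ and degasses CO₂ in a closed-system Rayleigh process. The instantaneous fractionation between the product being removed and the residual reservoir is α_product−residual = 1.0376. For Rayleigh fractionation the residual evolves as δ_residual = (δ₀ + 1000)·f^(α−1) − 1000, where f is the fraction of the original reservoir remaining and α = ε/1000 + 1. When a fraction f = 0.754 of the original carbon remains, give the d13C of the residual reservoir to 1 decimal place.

Rayleigh residual: δ_res = (δ₀ + 1000)·f^(α−1) − 1000
α − 1 = 0.03760
f^(α−1) = 0.754^(0.03760) = 0.989439
δ_res = (-10.3 + 1000) × 0.989439 − 1000 = 979.248 − 1000 = -20.75‰

-20.8‰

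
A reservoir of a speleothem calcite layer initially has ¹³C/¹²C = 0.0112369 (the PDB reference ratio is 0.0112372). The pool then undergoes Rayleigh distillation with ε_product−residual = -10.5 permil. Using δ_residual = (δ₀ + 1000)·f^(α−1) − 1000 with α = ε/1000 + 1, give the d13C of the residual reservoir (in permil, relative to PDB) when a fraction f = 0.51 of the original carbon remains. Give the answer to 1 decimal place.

7.1 permil

δ₀ = (0.0112369/0.0112372 − 1)×1000 = (0.999973 − 1)×1000 = -0.027 permil
α − 1 = ε/1000 = -0.0105
f^(α−1) = 0.51^(-0.0105) = 1.007095
δ_res = (-0.027 + 1000) × 1.007095 − 1000 = 1007.068 − 1000 = 7.07 permil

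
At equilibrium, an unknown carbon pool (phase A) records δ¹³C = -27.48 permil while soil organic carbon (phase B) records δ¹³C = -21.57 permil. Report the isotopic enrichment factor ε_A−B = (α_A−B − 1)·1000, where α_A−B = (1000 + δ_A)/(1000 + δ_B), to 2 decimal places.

α_A−B = (1000 + -27.48) / (1000 + -21.57) = 972.52 / 978.43 = 0.993960
ε_A−B = (0.993960 − 1) × 1000 = -6.040 permil
(The approximation ε ≈ δ_A − δ_B would give -5.91 permil.)

-6.04 permil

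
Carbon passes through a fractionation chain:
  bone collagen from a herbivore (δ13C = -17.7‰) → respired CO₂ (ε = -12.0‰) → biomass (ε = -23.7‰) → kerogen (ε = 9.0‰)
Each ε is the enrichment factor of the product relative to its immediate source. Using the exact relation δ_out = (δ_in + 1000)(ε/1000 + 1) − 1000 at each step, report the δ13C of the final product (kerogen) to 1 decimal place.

step 1: δ = (-17.70 + 1000)·(-12.0/1000 + 1) − 1000 = -29.49‰
step 2: δ = (-29.49 + 1000)·(-23.7/1000 + 1) − 1000 = -52.49‰
step 3: δ = (-52.49 + 1000)·(9.0/1000 + 1) − 1000 = -43.96‰

-44.0‰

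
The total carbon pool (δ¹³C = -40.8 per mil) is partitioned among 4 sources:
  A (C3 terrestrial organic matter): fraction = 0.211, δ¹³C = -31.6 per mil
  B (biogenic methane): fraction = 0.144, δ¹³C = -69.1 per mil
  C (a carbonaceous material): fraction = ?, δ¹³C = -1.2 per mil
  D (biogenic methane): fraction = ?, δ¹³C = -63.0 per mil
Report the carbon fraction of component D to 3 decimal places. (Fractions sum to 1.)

0.379

Let f_D and f_C be the unknown fractions; fractions sum to 1 so f_D + f_C = 0.645.
Mass balance: Σ fᵢ·δᵢ = δ_bulk ⇒ f_D·(-63.0) + f_C·(-1.2) = -40.8 − (-16.618) = -24.182
Substitute f_C = 0.645 − f_D:
f_D·(-63.0 − -1.2) = -24.182 − 0.645×(-1.2) = -23.408
f_D = -23.408 / -61.8 = 0.3788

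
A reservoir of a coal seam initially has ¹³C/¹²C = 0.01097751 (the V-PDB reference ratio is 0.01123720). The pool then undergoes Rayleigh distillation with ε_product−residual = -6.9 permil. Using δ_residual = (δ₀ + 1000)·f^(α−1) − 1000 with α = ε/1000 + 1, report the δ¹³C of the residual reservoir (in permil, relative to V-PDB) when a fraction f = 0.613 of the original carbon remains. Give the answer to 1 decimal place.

δ₀ = (0.01097751/0.01123720 − 1)×1000 = (0.976890 − 1)×1000 = -23.110 permil
α − 1 = ε/1000 = -0.0069
f^(α−1) = 0.613^(-0.0069) = 1.003383
δ_res = (-23.110 + 1000) × 1.003383 − 1000 = 980.194 − 1000 = -19.81 permil

-19.8 permil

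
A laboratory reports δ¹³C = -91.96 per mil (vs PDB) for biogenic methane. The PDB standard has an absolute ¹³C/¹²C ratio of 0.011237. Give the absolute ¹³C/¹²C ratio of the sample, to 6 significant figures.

R_sample = R_standard × (δ¹³C/1000 + 1)
R_sample = 0.011237 × (-91.96/1000 + 1) = 0.011237 × 0.908040
R_sample = 0.0102036

0.0102036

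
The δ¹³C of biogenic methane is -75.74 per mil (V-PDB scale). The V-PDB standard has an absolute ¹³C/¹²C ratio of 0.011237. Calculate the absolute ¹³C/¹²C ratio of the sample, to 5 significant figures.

0.010386

R_sample = R_standard × (δ¹³C/1000 + 1)
R_sample = 0.011237 × (-75.74/1000 + 1) = 0.011237 × 0.924260
R_sample = 0.0103859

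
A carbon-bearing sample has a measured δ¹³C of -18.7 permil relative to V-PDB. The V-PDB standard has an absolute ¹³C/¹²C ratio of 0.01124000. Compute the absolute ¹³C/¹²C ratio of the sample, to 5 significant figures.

R_sample = R_standard × (δ¹³C/1000 + 1)
R_sample = 0.01124000 × (-18.7/1000 + 1) = 0.01124000 × 0.981300
R_sample = 0.0110298

0.011030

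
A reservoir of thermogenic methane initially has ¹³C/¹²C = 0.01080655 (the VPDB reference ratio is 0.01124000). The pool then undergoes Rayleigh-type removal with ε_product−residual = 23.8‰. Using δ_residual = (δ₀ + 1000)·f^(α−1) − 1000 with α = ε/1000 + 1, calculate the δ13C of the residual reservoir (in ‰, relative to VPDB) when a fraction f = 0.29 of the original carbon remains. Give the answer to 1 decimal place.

-66.5‰

δ₀ = (0.01080655/0.01124000 − 1)×1000 = (0.961437 − 1)×1000 = -38.563‰
α − 1 = ε/1000 = 0.0238
f^(α−1) = 0.29^(0.0238) = 0.970968
δ_res = (-38.563 + 1000) × 0.970968 − 1000 = 933.525 − 1000 = -66.48‰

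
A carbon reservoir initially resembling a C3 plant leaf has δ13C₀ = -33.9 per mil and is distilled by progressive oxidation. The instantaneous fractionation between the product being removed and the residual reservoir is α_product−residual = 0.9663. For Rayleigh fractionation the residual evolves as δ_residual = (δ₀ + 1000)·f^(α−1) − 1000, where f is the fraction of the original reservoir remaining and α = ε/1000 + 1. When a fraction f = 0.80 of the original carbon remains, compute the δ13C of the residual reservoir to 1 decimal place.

Rayleigh residual: δ_res = (δ₀ + 1000)·f^(α−1) − 1000
α − 1 = -0.03370
f^(α−1) = 0.80^(-0.03370) = 1.007548
δ_res = (-33.9 + 1000) × 1.007548 − 1000 = 973.392 − 1000 = -26.61 per mil

-26.6 per mil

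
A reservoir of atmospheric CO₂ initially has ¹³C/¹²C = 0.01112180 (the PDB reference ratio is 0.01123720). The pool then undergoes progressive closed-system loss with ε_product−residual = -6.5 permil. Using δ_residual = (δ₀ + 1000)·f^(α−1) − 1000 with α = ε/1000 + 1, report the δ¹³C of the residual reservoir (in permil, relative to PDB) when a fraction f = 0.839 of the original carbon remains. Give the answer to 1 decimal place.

-9.1 permil

δ₀ = (0.01112180/0.01123720 − 1)×1000 = (0.989731 − 1)×1000 = -10.269 permil
α − 1 = ε/1000 = -0.0065
f^(α−1) = 0.839^(-0.0065) = 1.001142
δ_res = (-10.269 + 1000) × 1.001142 − 1000 = 990.861 − 1000 = -9.14 permil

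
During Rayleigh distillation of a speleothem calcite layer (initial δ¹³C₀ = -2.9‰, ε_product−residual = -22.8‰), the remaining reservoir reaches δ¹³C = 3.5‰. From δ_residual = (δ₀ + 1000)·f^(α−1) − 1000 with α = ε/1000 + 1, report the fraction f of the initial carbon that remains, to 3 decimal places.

0.755

α − 1 = ε/1000 = -0.0228
(δ_res + 1000)/(δ₀ + 1000) = (3.5 + 1000)/(-2.9 + 1000) = 1003.5/997.1 = 1.006419
f = 1.006419^(1/-0.0228) = exp(ln(1.006419)/-0.0228) = exp(0.00640/-0.0228)
f = exp(-0.2806) = 0.7553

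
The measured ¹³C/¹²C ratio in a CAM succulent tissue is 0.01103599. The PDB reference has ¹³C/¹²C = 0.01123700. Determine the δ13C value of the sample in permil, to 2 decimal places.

-17.89 permil

δ13C = (R_sample / R_standard − 1) × 1000
R_sample / R_standard = 0.01103599 / 0.01123700 = 0.982112
δ13C = (0.982112 − 1) × 1000 = -17.888 permil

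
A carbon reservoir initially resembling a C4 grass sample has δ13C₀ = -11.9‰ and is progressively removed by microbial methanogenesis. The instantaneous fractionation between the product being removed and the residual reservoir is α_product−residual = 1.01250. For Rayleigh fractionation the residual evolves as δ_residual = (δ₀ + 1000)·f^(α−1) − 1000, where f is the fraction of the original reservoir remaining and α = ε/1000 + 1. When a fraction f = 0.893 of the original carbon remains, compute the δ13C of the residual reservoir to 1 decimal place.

-13.3‰

Rayleigh residual: δ_res = (δ₀ + 1000)·f^(α−1) − 1000
α − 1 = 0.01250
f^(α−1) = 0.893^(0.01250) = 0.998586
δ_res = (-11.9 + 1000) × 0.998586 − 1000 = 986.703 − 1000 = -13.30‰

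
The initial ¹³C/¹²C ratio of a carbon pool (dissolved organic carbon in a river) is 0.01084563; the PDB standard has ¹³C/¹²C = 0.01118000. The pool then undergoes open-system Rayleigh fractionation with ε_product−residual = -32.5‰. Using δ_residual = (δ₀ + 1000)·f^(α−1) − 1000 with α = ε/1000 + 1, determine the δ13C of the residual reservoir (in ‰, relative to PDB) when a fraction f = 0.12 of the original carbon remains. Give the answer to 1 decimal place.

δ₀ = (0.01084563/0.01118000 − 1)×1000 = (0.970092 − 1)×1000 = -29.908‰
α − 1 = ε/1000 = -0.0325
f^(α−1) = 0.12^(-0.0325) = 1.071338
δ_res = (-29.908 + 1000) × 1.071338 − 1000 = 1039.297 − 1000 = 39.30‰

39.3‰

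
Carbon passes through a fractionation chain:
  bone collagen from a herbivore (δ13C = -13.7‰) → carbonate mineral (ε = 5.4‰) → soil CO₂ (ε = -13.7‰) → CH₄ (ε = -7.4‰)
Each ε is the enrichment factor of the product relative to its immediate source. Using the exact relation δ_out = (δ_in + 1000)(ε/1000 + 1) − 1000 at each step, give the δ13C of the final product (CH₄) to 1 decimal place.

step 1: δ = (-13.70 + 1000)·(5.4/1000 + 1) − 1000 = -8.37‰
step 2: δ = (-8.37 + 1000)·(-13.7/1000 + 1) − 1000 = -21.96‰
step 3: δ = (-21.96 + 1000)·(-7.4/1000 + 1) − 1000 = -29.20‰

-29.2‰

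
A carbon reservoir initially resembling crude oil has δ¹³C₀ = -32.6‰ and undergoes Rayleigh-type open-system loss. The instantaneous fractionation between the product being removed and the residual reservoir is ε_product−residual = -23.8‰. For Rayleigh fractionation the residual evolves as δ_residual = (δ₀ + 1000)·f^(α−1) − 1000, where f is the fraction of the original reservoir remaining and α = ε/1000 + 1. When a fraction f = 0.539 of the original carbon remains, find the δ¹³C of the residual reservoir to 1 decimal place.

-18.3‰

Rayleigh residual: δ_res = (δ₀ + 1000)·f^(α−1) − 1000
α = ε/1000 + 1 = 0.97620, so α − 1 = -0.02380
f^(α−1) = 0.539^(-0.02380) = 1.014818
δ_res = (-32.6 + 1000) × 1.014818 − 1000 = 981.735 − 1000 = -18.27‰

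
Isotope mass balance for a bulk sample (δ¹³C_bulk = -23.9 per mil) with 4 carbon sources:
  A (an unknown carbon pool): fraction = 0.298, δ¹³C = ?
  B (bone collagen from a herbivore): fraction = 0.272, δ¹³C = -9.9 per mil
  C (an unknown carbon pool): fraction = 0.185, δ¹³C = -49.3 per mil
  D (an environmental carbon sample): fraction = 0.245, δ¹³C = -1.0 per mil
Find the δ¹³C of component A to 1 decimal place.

Isotope mass balance: δ_bulk = Σ fᵢ·δᵢ.
-23.9 = 0.298×δ_A + 0.272×(-9.9) + 0.185×(-49.3) + 0.245×(-1.0)
0.298·δ_A = -23.9 − (-12.058) = -11.842
δ_A = -11.842 / 0.298 = -39.74 per mil

-39.7 per mil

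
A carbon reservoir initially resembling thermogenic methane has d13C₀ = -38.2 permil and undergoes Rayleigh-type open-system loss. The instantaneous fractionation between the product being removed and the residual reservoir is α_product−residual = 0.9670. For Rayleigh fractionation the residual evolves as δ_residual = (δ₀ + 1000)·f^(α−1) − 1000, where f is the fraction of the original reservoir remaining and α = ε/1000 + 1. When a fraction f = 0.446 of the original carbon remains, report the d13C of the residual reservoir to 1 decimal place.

Rayleigh residual: δ_res = (δ₀ + 1000)·f^(α−1) − 1000
α − 1 = -0.03300
f^(α−1) = 0.446^(-0.03300) = 1.027004
δ_res = (-38.2 + 1000) × 1.027004 − 1000 = 987.772 − 1000 = -12.23 permil

-12.2 permil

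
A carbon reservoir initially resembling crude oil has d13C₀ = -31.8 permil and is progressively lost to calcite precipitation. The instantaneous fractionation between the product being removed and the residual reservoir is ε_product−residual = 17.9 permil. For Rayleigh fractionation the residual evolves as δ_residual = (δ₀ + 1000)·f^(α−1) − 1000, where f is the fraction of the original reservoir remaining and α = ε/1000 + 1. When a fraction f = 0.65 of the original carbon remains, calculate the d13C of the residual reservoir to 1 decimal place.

Rayleigh residual: δ_res = (δ₀ + 1000)·f^(α−1) − 1000
α = ε/1000 + 1 = 1.01790, so α − 1 = 0.01790
f^(α−1) = 0.65^(0.01790) = 0.992319
δ_res = (-31.8 + 1000) × 0.992319 − 1000 = 960.763 − 1000 = -39.24 permil

-39.2 permil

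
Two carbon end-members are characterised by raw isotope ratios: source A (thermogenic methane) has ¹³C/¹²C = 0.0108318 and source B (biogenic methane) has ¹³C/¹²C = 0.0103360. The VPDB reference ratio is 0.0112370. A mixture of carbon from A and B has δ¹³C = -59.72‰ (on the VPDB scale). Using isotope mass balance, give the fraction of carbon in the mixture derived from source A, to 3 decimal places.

0.464

δ_A = (0.0108318/0.0112370 − 1)×1000 = (0.963941 − 1)×1000 = -36.059‰
δ_B = (0.0103360/0.0112370 − 1)×1000 = (0.919818 − 1)×1000 = -80.182‰
f_A = (δ_mix − δ_B)/(δ_A − δ_B) = (-59.72 − (-80.182))/(-36.059 − (-80.182))
f_A = 20.462 / 44.122 = 0.4637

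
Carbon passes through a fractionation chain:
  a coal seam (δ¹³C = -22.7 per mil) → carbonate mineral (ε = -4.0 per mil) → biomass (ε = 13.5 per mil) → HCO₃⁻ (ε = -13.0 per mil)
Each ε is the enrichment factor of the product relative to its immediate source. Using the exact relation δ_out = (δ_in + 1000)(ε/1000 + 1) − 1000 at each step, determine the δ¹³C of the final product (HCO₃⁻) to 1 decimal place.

step 1: δ = (-22.70 + 1000)·(-4.0/1000 + 1) − 1000 = -26.61 per mil
step 2: δ = (-26.61 + 1000)·(13.5/1000 + 1) − 1000 = -13.47 per mil
step 3: δ = (-13.47 + 1000)·(-13.0/1000 + 1) − 1000 = -26.29 per mil

-26.3 per mil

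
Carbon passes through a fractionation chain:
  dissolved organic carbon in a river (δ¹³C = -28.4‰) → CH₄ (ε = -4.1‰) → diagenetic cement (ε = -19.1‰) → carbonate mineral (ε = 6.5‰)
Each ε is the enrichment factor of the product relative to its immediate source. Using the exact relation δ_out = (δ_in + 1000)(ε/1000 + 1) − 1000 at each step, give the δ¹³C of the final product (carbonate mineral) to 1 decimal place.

-44.7‰

step 1: δ = (-28.40 + 1000)·(-4.1/1000 + 1) − 1000 = -32.38‰
step 2: δ = (-32.38 + 1000)·(-19.1/1000 + 1) − 1000 = -50.87‰
step 3: δ = (-50.87 + 1000)·(6.5/1000 + 1) − 1000 = -44.70‰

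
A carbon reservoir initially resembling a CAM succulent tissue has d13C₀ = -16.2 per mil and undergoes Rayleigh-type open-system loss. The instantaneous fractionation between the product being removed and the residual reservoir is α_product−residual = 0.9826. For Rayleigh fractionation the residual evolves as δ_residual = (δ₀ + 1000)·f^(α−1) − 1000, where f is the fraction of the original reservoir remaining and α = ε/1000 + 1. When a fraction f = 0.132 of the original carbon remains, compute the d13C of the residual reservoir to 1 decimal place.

Rayleigh residual: δ_res = (δ₀ + 1000)·f^(α−1) − 1000
α − 1 = -0.01740
f^(α−1) = 0.132^(-0.01740) = 1.035862
δ_res = (-16.2 + 1000) × 1.035862 − 1000 = 1019.081 − 1000 = 19.08 per mil

19.1 per mil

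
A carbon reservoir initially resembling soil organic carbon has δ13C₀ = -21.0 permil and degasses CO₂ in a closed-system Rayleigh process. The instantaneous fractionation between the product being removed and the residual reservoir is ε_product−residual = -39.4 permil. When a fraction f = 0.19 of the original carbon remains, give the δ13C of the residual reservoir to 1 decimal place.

45.2 permil

Rayleigh residual: δ_res = (δ₀ + 1000)·f^(α−1) − 1000
α = ε/1000 + 1 = 0.96060, so α − 1 = -0.03940
f^(α−1) = 0.19^(-0.03940) = 1.067621
δ_res = (-21.0 + 1000) × 1.067621 − 1000 = 1045.201 − 1000 = 45.20 permil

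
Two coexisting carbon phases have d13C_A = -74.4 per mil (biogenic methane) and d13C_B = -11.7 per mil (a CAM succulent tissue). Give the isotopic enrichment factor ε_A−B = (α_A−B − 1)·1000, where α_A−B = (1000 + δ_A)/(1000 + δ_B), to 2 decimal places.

-63.44 per mil

α_A−B = (1000 + -74.4) / (1000 + -11.7) = 925.6 / 988.3 = 0.936558
ε_A−B = (0.936558 − 1) × 1000 = -63.442 per mil
(The approximation ε ≈ δ_A − δ_B would give -62.7 per mil.)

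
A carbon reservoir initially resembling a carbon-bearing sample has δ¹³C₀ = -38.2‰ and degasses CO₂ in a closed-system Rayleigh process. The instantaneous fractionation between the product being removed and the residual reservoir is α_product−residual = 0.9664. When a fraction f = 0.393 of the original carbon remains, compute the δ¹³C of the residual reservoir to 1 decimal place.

-7.5‰

Rayleigh residual: δ_res = (δ₀ + 1000)·f^(α−1) − 1000
α − 1 = -0.03360
f^(α−1) = 0.393^(-0.03360) = 1.031878
δ_res = (-38.2 + 1000) × 1.031878 − 1000 = 992.460 − 1000 = -7.54‰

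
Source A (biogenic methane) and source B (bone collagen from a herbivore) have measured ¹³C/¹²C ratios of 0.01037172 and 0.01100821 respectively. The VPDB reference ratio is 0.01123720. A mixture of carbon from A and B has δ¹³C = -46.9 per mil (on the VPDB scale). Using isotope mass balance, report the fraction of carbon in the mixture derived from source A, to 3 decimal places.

0.468

δ_A = (0.01037172/0.01123720 − 1)×1000 = (0.922981 − 1)×1000 = -77.019 per mil
δ_B = (0.01100821/0.01123720 − 1)×1000 = (0.979622 − 1)×1000 = -20.378 per mil
f_A = (δ_mix − δ_B)/(δ_A − δ_B) = (-46.9 − (-20.378))/(-77.019 − (-20.378))
f_A = -26.522 / -56.641 = 0.4682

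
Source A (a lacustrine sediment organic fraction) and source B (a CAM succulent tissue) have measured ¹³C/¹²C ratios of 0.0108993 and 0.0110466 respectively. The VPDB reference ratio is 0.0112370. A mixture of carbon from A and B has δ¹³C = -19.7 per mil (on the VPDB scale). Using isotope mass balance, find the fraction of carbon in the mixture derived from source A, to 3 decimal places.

0.210

δ_A = (0.0108993/0.0112370 − 1)×1000 = (0.969947 − 1)×1000 = -30.053 per mil
δ_B = (0.0110466/0.0112370 − 1)×1000 = (0.983056 − 1)×1000 = -16.944 per mil
f_A = (δ_mix − δ_B)/(δ_A − δ_B) = (-19.7 − (-16.944))/(-30.053 − (-16.944))
f_A = -2.756 / -13.108 = 0.2102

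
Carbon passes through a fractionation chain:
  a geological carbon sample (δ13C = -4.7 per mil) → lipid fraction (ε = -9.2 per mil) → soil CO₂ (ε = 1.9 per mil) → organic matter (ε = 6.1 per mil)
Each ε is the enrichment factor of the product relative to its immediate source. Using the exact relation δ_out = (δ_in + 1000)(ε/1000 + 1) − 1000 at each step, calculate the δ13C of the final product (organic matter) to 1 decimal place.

-6.0 per mil

step 1: δ = (-4.70 + 1000)·(-9.2/1000 + 1) − 1000 = -13.86 per mil
step 2: δ = (-13.86 + 1000)·(1.9/1000 + 1) − 1000 = -11.98 per mil
step 3: δ = (-11.98 + 1000)·(6.1/1000 + 1) − 1000 = -5.96 per mil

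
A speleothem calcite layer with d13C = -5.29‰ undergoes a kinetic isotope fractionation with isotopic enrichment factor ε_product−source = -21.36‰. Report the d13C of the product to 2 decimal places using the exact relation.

Exactly, δ_product = (δ_source + 1000)·(ε/1000 + 1) − 1000.
δ_product = (-5.29 + 1000) × (-21.36/1000 + 1) − 1000
δ_product = -26.537‰

-26.54‰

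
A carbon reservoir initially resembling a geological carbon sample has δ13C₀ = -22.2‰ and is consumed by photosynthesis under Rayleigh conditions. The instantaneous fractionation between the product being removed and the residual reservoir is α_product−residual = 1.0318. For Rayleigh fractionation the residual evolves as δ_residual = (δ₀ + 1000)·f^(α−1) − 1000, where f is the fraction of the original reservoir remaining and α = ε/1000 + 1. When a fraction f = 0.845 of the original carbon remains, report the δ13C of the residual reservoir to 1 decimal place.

-27.4‰

Rayleigh residual: δ_res = (δ₀ + 1000)·f^(α−1) − 1000
α − 1 = 0.03180
f^(α−1) = 0.845^(0.03180) = 0.994659
δ_res = (-22.2 + 1000) × 0.994659 − 1000 = 972.577 − 1000 = -27.42‰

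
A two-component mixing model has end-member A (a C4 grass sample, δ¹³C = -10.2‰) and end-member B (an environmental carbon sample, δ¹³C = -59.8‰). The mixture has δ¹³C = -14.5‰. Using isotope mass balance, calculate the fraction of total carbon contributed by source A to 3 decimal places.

0.913

δ_mix = f_A·δ_A + (1 − f_A)·δ_B  ⇒  f_A = (δ_mix − δ_B)/(δ_A − δ_B)
f_A = (-14.5 − (-59.8)) / (-10.2 − (-59.8))
f_A = 45.3 / 49.6 = 0.9133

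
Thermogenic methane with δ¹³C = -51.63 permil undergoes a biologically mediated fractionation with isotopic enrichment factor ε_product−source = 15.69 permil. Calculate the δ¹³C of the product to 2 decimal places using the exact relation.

-36.75 permil

To first order, δ_product ≈ δ_source + ε = -35.94 permil.
Exactly, δ_product = (δ_source + 1000)·(ε/1000 + 1) − 1000.
δ_product = (-51.63 + 1000) × (15.69/1000 + 1) − 1000
δ_product = -36.750 permil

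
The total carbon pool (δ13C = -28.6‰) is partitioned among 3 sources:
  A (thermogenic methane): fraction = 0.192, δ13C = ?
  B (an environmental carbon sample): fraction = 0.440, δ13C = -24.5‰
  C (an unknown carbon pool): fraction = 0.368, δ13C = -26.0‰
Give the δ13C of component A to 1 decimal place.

Isotope mass balance: δ_bulk = Σ fᵢ·δᵢ.
-28.6 = 0.192×δ_A + 0.440×(-24.5) + 0.368×(-26.0)
0.192·δ_A = -28.6 − (-20.348) = -8.252
δ_A = -8.252 / 0.192 = -42.98‰

-43.0‰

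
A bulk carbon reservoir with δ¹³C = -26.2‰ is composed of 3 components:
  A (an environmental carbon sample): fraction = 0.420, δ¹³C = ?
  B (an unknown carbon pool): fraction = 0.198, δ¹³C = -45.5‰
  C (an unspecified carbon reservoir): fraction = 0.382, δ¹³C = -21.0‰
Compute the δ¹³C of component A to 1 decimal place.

Isotope mass balance: δ_bulk = Σ fᵢ·δᵢ.
-26.2 = 0.420×δ_A + 0.198×(-45.5) + 0.382×(-21.0)
0.420·δ_A = -26.2 − (-17.031) = -9.169
δ_A = -9.169 / 0.420 = -21.83‰

-21.8‰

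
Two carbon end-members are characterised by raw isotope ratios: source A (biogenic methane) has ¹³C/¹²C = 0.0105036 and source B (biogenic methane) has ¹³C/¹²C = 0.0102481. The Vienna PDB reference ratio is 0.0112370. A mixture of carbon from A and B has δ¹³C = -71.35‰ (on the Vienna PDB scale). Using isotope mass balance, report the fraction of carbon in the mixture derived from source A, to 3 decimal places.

0.732

δ_A = (0.0105036/0.0112370 − 1)×1000 = (0.934733 − 1)×1000 = -65.267‰
δ_B = (0.0102481/0.0112370 − 1)×1000 = (0.911996 − 1)×1000 = -88.004‰
f_A = (δ_mix − δ_B)/(δ_A − δ_B) = (-71.35 − (-88.004))/(-65.267 − (-88.004))
f_A = 16.654 / 22.737 = 0.7324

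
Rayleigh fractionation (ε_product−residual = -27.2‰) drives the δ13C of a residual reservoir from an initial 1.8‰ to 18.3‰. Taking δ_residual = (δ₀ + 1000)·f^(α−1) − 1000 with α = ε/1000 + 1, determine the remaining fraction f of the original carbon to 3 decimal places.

α − 1 = ε/1000 = -0.0272
(δ_res + 1000)/(δ₀ + 1000) = (18.3 + 1000)/(1.8 + 1000) = 1018.3/1001.8 = 1.016470
f = 1.016470^(1/-0.0272) = exp(ln(1.016470)/-0.0272) = exp(0.01634/-0.0272)
f = exp(-0.6006) = 0.5485

0.548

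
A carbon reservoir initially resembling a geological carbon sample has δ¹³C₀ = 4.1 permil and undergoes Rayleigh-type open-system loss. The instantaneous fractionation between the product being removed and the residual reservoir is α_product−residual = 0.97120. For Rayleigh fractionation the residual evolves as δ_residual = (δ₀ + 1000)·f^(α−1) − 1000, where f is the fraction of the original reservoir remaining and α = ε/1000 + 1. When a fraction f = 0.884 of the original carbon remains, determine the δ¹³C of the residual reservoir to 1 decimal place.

Rayleigh residual: δ_res = (δ₀ + 1000)·f^(α−1) − 1000
α − 1 = -0.02880
f^(α−1) = 0.884^(-0.02880) = 1.003557
δ_res = (4.1 + 1000) × 1.003557 − 1000 = 1007.672 − 1000 = 7.67 permil

7.7 permil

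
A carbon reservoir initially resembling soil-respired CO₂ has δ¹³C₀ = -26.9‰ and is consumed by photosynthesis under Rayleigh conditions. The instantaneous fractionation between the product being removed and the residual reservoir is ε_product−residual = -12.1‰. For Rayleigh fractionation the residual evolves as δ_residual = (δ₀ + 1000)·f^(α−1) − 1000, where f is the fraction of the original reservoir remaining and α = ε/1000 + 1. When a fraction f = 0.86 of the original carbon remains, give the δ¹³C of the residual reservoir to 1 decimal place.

-25.1‰

Rayleigh residual: δ_res = (δ₀ + 1000)·f^(α−1) − 1000
α = ε/1000 + 1 = 0.98790, so α − 1 = -0.01210
f^(α−1) = 0.86^(-0.01210) = 1.001827
δ_res = (-26.9 + 1000) × 1.001827 − 1000 = 974.877 − 1000 = -25.12‰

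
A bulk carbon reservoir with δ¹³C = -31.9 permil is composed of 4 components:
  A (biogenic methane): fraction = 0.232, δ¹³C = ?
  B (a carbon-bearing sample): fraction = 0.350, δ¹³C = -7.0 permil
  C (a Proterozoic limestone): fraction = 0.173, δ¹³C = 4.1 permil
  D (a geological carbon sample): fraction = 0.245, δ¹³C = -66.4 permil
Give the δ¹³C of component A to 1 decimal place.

-59.9 permil

Isotope mass balance: δ_bulk = Σ fᵢ·δᵢ.
-31.9 = 0.232×δ_A + 0.350×(-7.0) + 0.173×(4.1) + 0.245×(-66.4)
0.232·δ_A = -31.9 − (-18.009) = -13.891
δ_A = -13.891 / 0.232 = -59.88 permil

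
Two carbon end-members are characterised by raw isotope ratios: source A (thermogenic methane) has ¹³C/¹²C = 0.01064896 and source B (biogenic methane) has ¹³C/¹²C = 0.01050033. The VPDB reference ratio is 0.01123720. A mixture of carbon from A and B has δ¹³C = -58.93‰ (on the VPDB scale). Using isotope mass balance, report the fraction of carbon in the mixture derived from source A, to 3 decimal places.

0.502

δ_A = (0.01064896/0.01123720 − 1)×1000 = (0.947652 − 1)×1000 = -52.348‰
δ_B = (0.01050033/0.01123720 − 1)×1000 = (0.934426 − 1)×1000 = -65.574‰
f_A = (δ_mix − δ_B)/(δ_A − δ_B) = (-58.93 − (-65.574))/(-52.348 − (-65.574))
f_A = 6.644 / 13.227 = 0.5023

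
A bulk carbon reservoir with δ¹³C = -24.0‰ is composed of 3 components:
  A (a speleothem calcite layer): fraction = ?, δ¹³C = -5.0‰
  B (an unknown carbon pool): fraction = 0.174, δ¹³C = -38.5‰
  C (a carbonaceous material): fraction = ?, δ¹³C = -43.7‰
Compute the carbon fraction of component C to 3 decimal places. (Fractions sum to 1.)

Let f_C and f_A be the unknown fractions; fractions sum to 1 so f_C + f_A = 0.826.
Mass balance: Σ fᵢ·δᵢ = δ_bulk ⇒ f_C·(-43.7) + f_A·(-5.0) = -24.0 − (-6.699) = -17.301
Substitute f_A = 0.826 − f_C:
f_C·(-43.7 − -5.0) = -17.301 − 0.826×(-5.0) = -13.171
f_C = -13.171 / -38.7 = 0.3403

0.340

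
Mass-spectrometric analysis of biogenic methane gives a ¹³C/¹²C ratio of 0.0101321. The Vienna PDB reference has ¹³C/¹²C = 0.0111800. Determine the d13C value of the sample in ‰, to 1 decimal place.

d13C = (R_sample / R_standard − 1) × 1000
R_sample / R_standard = 0.0101321 / 0.0111800 = 0.906270
d13C = (0.906270 − 1) × 1000 = -93.73‰

-93.7‰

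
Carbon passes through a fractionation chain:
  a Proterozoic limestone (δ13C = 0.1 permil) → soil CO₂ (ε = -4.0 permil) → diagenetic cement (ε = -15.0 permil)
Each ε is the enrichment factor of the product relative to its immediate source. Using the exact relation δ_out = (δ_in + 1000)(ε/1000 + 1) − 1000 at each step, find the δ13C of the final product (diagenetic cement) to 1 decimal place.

-18.8 permil

step 1: δ = (0.10 + 1000)·(-4.0/1000 + 1) − 1000 = -3.90 permil
step 2: δ = (-3.90 + 1000)·(-15.0/1000 + 1) − 1000 = -18.84 permil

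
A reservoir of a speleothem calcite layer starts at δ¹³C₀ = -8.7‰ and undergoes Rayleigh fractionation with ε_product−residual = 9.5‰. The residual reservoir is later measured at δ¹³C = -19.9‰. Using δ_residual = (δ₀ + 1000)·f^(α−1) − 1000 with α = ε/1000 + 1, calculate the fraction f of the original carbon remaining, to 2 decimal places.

0.30

α − 1 = ε/1000 = 0.0095
(δ_res + 1000)/(δ₀ + 1000) = (-19.9 + 1000)/(-8.7 + 1000) = 980.1/991.3 = 0.988702
f = 0.988702^(1/0.0095) = exp(ln(0.988702)/0.0095) = exp(-0.01136/0.0095)
f = exp(-1.1961) = 0.3024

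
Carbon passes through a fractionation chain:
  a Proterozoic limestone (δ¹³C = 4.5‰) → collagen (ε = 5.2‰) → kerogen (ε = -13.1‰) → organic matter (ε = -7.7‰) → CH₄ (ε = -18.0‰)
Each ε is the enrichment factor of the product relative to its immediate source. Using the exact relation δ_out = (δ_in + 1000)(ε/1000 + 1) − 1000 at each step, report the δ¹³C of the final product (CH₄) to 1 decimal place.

step 1: δ = (4.50 + 1000)·(5.2/1000 + 1) − 1000 = 9.72‰
step 2: δ = (9.72 + 1000)·(-13.1/1000 + 1) − 1000 = -3.50‰
step 3: δ = (-3.50 + 1000)·(-7.7/1000 + 1) − 1000 = -11.18‰
step 4: δ = (-11.18 + 1000)·(-18.0/1000 + 1) − 1000 = -28.98‰

-29.0‰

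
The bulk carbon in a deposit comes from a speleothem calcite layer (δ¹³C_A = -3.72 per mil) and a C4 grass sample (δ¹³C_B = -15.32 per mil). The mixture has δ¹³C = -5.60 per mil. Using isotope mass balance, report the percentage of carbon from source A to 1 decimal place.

δ_mix = f_A·δ_A + (1 − f_A)·δ_B  ⇒  f_A = (δ_mix − δ_B)/(δ_A − δ_B)
f_A = (-5.60 − (-15.32)) / (-3.72 − (-15.32))
f_A = 9.72 / 11.60 = 0.8379

83.8%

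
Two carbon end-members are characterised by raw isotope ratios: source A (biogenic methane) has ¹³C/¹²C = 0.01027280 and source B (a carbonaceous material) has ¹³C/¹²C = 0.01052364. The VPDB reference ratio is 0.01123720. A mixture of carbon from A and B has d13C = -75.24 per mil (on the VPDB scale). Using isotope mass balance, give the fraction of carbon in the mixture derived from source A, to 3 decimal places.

δ_A = (0.01027280/0.01123720 − 1)×1000 = (0.914178 − 1)×1000 = -85.822 per mil
δ_B = (0.01052364/0.01123720 − 1)×1000 = (0.936500 − 1)×1000 = -63.500 per mil
f_A = (δ_mix − δ_B)/(δ_A − δ_B) = (-75.24 − (-63.500))/(-85.822 − (-63.500))
f_A = -11.740 / -22.322 = 0.5259

0.526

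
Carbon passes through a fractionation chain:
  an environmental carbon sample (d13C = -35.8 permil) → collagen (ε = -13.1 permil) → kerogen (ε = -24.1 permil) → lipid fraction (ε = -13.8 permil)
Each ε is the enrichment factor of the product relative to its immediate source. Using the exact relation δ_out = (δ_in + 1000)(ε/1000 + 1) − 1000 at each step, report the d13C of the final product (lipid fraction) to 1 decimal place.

-84.2 permil

step 1: δ = (-35.80 + 1000)·(-13.1/1000 + 1) − 1000 = -48.43 permil
step 2: δ = (-48.43 + 1000)·(-24.1/1000 + 1) − 1000 = -71.36 permil
step 3: δ = (-71.36 + 1000)·(-13.8/1000 + 1) − 1000 = -84.18 permil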